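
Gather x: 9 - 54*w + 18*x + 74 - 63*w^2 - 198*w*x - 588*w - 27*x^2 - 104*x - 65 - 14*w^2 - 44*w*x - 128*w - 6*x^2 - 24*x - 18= -77*w^2 - 770*w - 33*x^2 + x*(-242*w - 110)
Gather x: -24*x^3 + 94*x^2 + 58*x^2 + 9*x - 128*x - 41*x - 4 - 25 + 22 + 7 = -24*x^3 + 152*x^2 - 160*x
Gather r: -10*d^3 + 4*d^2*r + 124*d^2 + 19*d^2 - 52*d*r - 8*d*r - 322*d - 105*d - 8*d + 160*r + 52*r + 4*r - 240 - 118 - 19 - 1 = -10*d^3 + 143*d^2 - 435*d + r*(4*d^2 - 60*d + 216) - 378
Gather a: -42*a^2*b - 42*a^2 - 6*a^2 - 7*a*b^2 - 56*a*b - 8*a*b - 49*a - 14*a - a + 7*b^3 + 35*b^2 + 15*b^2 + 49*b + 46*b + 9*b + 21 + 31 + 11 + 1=a^2*(-42*b - 48) + a*(-7*b^2 - 64*b - 64) + 7*b^3 + 50*b^2 + 104*b + 64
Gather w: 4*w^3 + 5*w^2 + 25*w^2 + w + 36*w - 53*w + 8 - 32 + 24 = 4*w^3 + 30*w^2 - 16*w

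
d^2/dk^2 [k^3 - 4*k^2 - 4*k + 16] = 6*k - 8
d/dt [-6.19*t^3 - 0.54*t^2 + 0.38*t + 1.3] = -18.57*t^2 - 1.08*t + 0.38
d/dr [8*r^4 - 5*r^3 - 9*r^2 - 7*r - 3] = 32*r^3 - 15*r^2 - 18*r - 7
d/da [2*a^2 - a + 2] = 4*a - 1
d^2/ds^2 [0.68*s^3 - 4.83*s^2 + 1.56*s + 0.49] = 4.08*s - 9.66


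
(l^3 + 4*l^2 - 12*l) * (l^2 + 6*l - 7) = l^5 + 10*l^4 + 5*l^3 - 100*l^2 + 84*l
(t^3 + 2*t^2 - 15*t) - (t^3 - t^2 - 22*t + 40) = 3*t^2 + 7*t - 40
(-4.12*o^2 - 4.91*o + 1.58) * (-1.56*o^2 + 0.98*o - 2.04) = 6.4272*o^4 + 3.622*o^3 + 1.1282*o^2 + 11.5648*o - 3.2232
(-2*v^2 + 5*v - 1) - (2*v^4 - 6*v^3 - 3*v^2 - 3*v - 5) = -2*v^4 + 6*v^3 + v^2 + 8*v + 4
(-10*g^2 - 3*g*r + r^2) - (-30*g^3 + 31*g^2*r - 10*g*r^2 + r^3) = 30*g^3 - 31*g^2*r - 10*g^2 + 10*g*r^2 - 3*g*r - r^3 + r^2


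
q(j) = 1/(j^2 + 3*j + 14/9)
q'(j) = (-2*j - 3)/(j^2 + 3*j + 14/9)^2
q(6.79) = 0.01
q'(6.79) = -0.00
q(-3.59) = 0.27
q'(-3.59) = 0.31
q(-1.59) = -1.46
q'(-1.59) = 0.38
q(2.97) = 0.05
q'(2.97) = -0.02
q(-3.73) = 0.23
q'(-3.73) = 0.24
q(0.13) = 0.51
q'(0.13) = -0.85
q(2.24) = 0.08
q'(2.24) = -0.04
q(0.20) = 0.46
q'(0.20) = -0.71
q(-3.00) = 0.64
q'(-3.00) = 1.24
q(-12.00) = 0.01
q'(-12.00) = 0.00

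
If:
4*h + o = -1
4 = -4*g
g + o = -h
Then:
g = -1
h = -2/3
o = 5/3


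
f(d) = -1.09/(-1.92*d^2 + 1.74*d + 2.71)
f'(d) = -1.09*(3.84*d - 1.74)/(-1.92*d^2 + 1.74*d + 2.71)^2 = (1.8966 - 4.1856*d)/(-1.92*d^2 + 1.74*d + 2.71)^2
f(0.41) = -0.35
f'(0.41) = 0.02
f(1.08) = -0.46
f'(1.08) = -0.48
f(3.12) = 0.10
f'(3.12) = -0.10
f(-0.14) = -0.45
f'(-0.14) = 0.42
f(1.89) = 1.27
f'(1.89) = -8.13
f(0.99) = -0.43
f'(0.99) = -0.35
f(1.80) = 2.88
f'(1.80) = -39.29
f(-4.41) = 0.03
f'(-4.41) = 0.01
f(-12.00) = 0.00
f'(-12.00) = 0.00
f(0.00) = -0.40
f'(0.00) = 0.26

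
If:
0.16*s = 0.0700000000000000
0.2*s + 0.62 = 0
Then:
No Solution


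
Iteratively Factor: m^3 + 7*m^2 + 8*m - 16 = (m + 4)*(m^2 + 3*m - 4) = (m + 4)^2*(m - 1)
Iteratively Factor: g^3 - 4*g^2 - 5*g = (g + 1)*(g^2 - 5*g) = g*(g + 1)*(g - 5)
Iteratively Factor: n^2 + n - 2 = (n - 1)*(n + 2)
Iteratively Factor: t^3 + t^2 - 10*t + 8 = (t + 4)*(t^2 - 3*t + 2) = (t - 2)*(t + 4)*(t - 1)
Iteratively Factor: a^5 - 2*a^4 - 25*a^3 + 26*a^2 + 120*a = (a + 2)*(a^4 - 4*a^3 - 17*a^2 + 60*a) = (a + 2)*(a + 4)*(a^3 - 8*a^2 + 15*a) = (a - 3)*(a + 2)*(a + 4)*(a^2 - 5*a) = (a - 5)*(a - 3)*(a + 2)*(a + 4)*(a)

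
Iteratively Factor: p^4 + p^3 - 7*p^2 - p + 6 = (p + 3)*(p^3 - 2*p^2 - p + 2) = (p - 2)*(p + 3)*(p^2 - 1) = (p - 2)*(p + 1)*(p + 3)*(p - 1)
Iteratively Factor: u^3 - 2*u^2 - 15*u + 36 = (u - 3)*(u^2 + u - 12) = (u - 3)*(u + 4)*(u - 3)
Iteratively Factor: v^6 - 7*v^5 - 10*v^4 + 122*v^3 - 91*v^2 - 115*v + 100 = (v - 1)*(v^5 - 6*v^4 - 16*v^3 + 106*v^2 + 15*v - 100) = (v - 5)*(v - 1)*(v^4 - v^3 - 21*v^2 + v + 20) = (v - 5)*(v - 1)*(v + 4)*(v^3 - 5*v^2 - v + 5) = (v - 5)*(v - 1)*(v + 1)*(v + 4)*(v^2 - 6*v + 5) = (v - 5)^2*(v - 1)*(v + 1)*(v + 4)*(v - 1)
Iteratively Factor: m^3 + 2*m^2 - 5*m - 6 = (m - 2)*(m^2 + 4*m + 3) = (m - 2)*(m + 3)*(m + 1)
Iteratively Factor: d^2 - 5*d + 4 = (d - 1)*(d - 4)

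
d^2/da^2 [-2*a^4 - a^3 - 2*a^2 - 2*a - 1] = -24*a^2 - 6*a - 4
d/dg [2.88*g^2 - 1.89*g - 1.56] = 5.76*g - 1.89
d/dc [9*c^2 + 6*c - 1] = 18*c + 6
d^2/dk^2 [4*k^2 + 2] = 8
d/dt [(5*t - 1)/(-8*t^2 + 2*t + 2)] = (10*t^2 - 4*t + 3)/(16*t^4 - 8*t^3 - 7*t^2 + 2*t + 1)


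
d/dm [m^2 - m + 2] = 2*m - 1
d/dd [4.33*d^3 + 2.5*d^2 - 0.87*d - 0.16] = 12.99*d^2 + 5.0*d - 0.87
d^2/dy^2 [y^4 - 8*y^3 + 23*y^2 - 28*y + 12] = 12*y^2 - 48*y + 46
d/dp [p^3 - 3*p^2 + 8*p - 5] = 3*p^2 - 6*p + 8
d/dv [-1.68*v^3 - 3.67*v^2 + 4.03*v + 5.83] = -5.04*v^2 - 7.34*v + 4.03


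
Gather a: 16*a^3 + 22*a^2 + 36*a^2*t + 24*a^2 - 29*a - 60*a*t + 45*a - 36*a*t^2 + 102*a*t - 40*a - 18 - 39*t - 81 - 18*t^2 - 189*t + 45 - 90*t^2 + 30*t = 16*a^3 + a^2*(36*t + 46) + a*(-36*t^2 + 42*t - 24) - 108*t^2 - 198*t - 54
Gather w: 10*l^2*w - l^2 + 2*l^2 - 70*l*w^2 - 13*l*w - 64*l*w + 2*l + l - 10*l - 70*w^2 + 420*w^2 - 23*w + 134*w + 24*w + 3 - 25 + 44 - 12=l^2 - 7*l + w^2*(350 - 70*l) + w*(10*l^2 - 77*l + 135) + 10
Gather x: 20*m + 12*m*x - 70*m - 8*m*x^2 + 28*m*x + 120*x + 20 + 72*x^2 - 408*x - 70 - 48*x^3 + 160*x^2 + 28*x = -50*m - 48*x^3 + x^2*(232 - 8*m) + x*(40*m - 260) - 50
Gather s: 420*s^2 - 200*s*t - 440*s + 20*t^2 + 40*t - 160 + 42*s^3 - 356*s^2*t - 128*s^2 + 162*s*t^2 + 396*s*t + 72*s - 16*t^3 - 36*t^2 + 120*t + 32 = 42*s^3 + s^2*(292 - 356*t) + s*(162*t^2 + 196*t - 368) - 16*t^3 - 16*t^2 + 160*t - 128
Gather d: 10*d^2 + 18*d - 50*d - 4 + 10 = 10*d^2 - 32*d + 6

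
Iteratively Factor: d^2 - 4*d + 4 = (d - 2)*(d - 2)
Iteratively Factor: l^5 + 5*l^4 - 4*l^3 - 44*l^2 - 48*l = (l - 3)*(l^4 + 8*l^3 + 20*l^2 + 16*l) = (l - 3)*(l + 2)*(l^3 + 6*l^2 + 8*l) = (l - 3)*(l + 2)^2*(l^2 + 4*l) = (l - 3)*(l + 2)^2*(l + 4)*(l)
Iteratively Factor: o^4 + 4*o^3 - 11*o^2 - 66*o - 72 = (o + 3)*(o^3 + o^2 - 14*o - 24) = (o + 2)*(o + 3)*(o^2 - o - 12) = (o - 4)*(o + 2)*(o + 3)*(o + 3)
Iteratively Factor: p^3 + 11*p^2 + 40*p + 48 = (p + 4)*(p^2 + 7*p + 12) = (p + 3)*(p + 4)*(p + 4)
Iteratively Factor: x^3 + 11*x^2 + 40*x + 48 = (x + 4)*(x^2 + 7*x + 12) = (x + 3)*(x + 4)*(x + 4)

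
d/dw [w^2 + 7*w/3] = 2*w + 7/3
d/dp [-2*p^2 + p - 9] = 1 - 4*p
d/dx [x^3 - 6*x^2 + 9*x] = 3*x^2 - 12*x + 9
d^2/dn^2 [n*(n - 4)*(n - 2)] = 6*n - 12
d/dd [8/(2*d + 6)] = -4/(d + 3)^2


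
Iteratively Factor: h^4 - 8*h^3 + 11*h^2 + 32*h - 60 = (h - 2)*(h^3 - 6*h^2 - h + 30) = (h - 2)*(h + 2)*(h^2 - 8*h + 15) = (h - 3)*(h - 2)*(h + 2)*(h - 5)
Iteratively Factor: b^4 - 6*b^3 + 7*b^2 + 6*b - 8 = (b - 1)*(b^3 - 5*b^2 + 2*b + 8) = (b - 4)*(b - 1)*(b^2 - b - 2) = (b - 4)*(b - 1)*(b + 1)*(b - 2)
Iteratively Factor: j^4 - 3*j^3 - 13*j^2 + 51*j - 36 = (j - 3)*(j^3 - 13*j + 12) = (j - 3)*(j - 1)*(j^2 + j - 12) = (j - 3)^2*(j - 1)*(j + 4)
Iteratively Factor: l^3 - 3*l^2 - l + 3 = (l + 1)*(l^2 - 4*l + 3) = (l - 3)*(l + 1)*(l - 1)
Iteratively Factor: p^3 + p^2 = (p)*(p^2 + p) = p*(p + 1)*(p)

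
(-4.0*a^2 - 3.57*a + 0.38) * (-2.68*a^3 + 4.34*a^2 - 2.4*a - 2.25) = 10.72*a^5 - 7.7924*a^4 - 6.9122*a^3 + 19.2172*a^2 + 7.1205*a - 0.855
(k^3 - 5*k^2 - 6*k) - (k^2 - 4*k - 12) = k^3 - 6*k^2 - 2*k + 12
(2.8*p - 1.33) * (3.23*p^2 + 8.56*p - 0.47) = 9.044*p^3 + 19.6721*p^2 - 12.7008*p + 0.6251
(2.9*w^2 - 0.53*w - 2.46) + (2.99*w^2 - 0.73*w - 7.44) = 5.89*w^2 - 1.26*w - 9.9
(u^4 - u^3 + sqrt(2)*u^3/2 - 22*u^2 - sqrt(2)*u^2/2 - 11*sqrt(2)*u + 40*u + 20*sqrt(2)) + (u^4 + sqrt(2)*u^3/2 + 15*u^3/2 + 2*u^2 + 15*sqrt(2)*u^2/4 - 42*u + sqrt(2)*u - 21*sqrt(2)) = 2*u^4 + sqrt(2)*u^3 + 13*u^3/2 - 20*u^2 + 13*sqrt(2)*u^2/4 - 10*sqrt(2)*u - 2*u - sqrt(2)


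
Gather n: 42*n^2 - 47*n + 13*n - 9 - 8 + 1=42*n^2 - 34*n - 16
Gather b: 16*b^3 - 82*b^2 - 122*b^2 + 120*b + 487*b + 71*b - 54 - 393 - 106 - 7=16*b^3 - 204*b^2 + 678*b - 560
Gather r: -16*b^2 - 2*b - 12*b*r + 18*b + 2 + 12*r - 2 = -16*b^2 + 16*b + r*(12 - 12*b)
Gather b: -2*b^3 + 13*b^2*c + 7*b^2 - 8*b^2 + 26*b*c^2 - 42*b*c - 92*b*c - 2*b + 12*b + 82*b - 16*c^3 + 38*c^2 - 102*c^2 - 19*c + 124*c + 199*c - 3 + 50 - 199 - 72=-2*b^3 + b^2*(13*c - 1) + b*(26*c^2 - 134*c + 92) - 16*c^3 - 64*c^2 + 304*c - 224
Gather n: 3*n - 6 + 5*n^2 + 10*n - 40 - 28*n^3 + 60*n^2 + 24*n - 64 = -28*n^3 + 65*n^2 + 37*n - 110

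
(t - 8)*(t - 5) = t^2 - 13*t + 40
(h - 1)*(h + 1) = h^2 - 1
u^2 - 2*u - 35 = (u - 7)*(u + 5)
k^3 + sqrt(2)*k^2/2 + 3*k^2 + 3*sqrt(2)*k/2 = k*(k + 3)*(k + sqrt(2)/2)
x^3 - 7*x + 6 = (x - 2)*(x - 1)*(x + 3)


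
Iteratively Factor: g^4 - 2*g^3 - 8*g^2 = (g - 4)*(g^3 + 2*g^2) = g*(g - 4)*(g^2 + 2*g) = g^2*(g - 4)*(g + 2)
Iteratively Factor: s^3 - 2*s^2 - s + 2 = (s + 1)*(s^2 - 3*s + 2) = (s - 2)*(s + 1)*(s - 1)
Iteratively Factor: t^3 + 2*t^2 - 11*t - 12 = (t - 3)*(t^2 + 5*t + 4) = (t - 3)*(t + 4)*(t + 1)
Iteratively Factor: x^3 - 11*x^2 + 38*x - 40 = (x - 2)*(x^2 - 9*x + 20) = (x - 4)*(x - 2)*(x - 5)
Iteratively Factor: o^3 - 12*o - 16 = (o + 2)*(o^2 - 2*o - 8) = (o - 4)*(o + 2)*(o + 2)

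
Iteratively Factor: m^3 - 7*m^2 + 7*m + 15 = (m - 5)*(m^2 - 2*m - 3) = (m - 5)*(m - 3)*(m + 1)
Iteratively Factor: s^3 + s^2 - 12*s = (s - 3)*(s^2 + 4*s) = s*(s - 3)*(s + 4)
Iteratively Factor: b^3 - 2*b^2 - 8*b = (b + 2)*(b^2 - 4*b) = b*(b + 2)*(b - 4)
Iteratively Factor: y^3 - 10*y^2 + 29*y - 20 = (y - 4)*(y^2 - 6*y + 5) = (y - 4)*(y - 1)*(y - 5)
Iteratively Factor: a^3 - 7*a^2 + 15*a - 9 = (a - 3)*(a^2 - 4*a + 3) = (a - 3)^2*(a - 1)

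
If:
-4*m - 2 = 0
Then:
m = -1/2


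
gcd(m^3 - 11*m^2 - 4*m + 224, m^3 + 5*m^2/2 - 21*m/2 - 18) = m + 4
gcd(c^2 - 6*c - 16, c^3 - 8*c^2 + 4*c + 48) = c + 2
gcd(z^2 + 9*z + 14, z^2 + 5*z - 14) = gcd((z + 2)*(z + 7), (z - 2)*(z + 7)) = z + 7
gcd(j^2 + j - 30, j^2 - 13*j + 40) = j - 5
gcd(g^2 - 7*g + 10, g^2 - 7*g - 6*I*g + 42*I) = 1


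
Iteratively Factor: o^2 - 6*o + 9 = (o - 3)*(o - 3)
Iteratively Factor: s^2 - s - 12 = (s + 3)*(s - 4)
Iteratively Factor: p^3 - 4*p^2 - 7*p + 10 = (p - 1)*(p^2 - 3*p - 10) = (p - 1)*(p + 2)*(p - 5)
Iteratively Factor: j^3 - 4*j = (j + 2)*(j^2 - 2*j) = (j - 2)*(j + 2)*(j)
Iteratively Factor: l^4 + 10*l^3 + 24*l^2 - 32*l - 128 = (l + 4)*(l^3 + 6*l^2 - 32) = (l + 4)^2*(l^2 + 2*l - 8) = (l + 4)^3*(l - 2)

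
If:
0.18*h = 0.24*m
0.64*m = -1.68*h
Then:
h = 0.00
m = 0.00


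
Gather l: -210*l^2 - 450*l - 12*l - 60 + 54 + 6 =-210*l^2 - 462*l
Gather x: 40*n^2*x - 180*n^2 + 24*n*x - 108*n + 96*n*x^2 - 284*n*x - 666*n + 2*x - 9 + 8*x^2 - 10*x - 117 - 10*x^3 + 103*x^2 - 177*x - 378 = -180*n^2 - 774*n - 10*x^3 + x^2*(96*n + 111) + x*(40*n^2 - 260*n - 185) - 504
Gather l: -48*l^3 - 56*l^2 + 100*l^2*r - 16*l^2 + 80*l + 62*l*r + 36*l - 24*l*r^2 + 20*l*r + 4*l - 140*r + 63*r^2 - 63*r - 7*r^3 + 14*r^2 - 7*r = -48*l^3 + l^2*(100*r - 72) + l*(-24*r^2 + 82*r + 120) - 7*r^3 + 77*r^2 - 210*r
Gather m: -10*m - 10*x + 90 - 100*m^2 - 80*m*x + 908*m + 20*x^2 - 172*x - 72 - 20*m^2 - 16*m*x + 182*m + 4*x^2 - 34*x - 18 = -120*m^2 + m*(1080 - 96*x) + 24*x^2 - 216*x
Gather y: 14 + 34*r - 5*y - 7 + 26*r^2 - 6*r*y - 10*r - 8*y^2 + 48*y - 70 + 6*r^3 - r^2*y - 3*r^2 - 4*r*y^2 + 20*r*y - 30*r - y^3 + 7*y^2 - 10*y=6*r^3 + 23*r^2 - 6*r - y^3 + y^2*(-4*r - 1) + y*(-r^2 + 14*r + 33) - 63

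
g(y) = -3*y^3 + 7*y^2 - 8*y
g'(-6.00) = -416.00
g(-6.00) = 948.00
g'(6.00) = -248.00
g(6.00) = -444.00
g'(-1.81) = -62.82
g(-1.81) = 55.20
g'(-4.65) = -267.70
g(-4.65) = 490.19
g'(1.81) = -12.14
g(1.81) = -9.34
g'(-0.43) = -15.68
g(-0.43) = 4.97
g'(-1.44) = -46.82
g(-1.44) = 34.99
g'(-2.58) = -104.03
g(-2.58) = 118.76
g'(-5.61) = -369.79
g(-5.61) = 794.86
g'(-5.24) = -328.48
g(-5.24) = 665.76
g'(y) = -9*y^2 + 14*y - 8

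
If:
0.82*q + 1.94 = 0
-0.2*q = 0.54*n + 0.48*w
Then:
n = 0.876242095754291 - 0.888888888888889*w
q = -2.37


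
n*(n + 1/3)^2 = n^3 + 2*n^2/3 + n/9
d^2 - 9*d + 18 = (d - 6)*(d - 3)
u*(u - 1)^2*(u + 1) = u^4 - u^3 - u^2 + u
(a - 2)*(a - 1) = a^2 - 3*a + 2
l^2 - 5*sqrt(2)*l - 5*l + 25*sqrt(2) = (l - 5)*(l - 5*sqrt(2))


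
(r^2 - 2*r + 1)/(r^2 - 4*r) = (r^2 - 2*r + 1)/(r*(r - 4))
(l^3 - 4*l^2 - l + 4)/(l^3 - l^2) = 1 - 3/l - 4/l^2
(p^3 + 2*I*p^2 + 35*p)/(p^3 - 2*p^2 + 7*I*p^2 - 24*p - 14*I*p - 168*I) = p*(p - 5*I)/(p^2 - 2*p - 24)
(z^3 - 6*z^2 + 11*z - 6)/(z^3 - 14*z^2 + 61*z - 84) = (z^2 - 3*z + 2)/(z^2 - 11*z + 28)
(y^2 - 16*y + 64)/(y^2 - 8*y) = (y - 8)/y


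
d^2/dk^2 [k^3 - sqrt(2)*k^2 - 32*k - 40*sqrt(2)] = 6*k - 2*sqrt(2)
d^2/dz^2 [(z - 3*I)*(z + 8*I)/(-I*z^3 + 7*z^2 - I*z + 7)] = 2*(I*z^6 - 15*z^5 + 36*I*z^4 - 1038*z^3 - 3099*I*z^2 - 735*z + 1186*I)/(z^9 + 21*I*z^8 - 144*z^7 - 280*I*z^6 - 438*z^5 - 966*I*z^4 - 440*z^3 - 1008*I*z^2 - 147*z - 343*I)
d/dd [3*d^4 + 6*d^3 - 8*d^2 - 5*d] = 12*d^3 + 18*d^2 - 16*d - 5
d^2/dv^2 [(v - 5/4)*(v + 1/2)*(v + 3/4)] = 6*v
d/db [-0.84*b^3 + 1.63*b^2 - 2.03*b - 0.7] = -2.52*b^2 + 3.26*b - 2.03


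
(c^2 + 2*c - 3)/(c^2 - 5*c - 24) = (c - 1)/(c - 8)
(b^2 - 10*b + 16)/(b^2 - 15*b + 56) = (b - 2)/(b - 7)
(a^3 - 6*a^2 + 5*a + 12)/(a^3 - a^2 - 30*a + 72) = (a + 1)/(a + 6)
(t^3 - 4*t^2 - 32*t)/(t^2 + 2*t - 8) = t*(t - 8)/(t - 2)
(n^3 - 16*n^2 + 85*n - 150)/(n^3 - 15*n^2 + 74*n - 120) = (n - 5)/(n - 4)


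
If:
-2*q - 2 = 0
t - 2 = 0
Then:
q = -1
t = 2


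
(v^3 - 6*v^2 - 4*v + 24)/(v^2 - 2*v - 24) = (v^2 - 4)/(v + 4)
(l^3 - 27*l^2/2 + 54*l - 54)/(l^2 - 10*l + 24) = (l^2 - 15*l/2 + 9)/(l - 4)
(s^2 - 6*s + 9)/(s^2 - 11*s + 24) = (s - 3)/(s - 8)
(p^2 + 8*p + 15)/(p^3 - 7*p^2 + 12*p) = (p^2 + 8*p + 15)/(p*(p^2 - 7*p + 12))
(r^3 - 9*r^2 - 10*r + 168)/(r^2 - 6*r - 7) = (r^2 - 2*r - 24)/(r + 1)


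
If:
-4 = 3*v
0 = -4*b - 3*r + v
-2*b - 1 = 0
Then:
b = -1/2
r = 2/9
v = -4/3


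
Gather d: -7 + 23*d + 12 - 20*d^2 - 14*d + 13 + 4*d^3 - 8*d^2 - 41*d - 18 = 4*d^3 - 28*d^2 - 32*d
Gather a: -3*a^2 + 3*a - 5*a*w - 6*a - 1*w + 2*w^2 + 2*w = -3*a^2 + a*(-5*w - 3) + 2*w^2 + w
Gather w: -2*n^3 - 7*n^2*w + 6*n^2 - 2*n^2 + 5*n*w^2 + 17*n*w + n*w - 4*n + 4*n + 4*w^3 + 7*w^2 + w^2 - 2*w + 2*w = -2*n^3 + 4*n^2 + 4*w^3 + w^2*(5*n + 8) + w*(-7*n^2 + 18*n)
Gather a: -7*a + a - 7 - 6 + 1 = -6*a - 12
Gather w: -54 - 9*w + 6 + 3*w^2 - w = 3*w^2 - 10*w - 48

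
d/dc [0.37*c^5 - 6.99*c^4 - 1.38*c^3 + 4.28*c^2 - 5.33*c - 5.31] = 1.85*c^4 - 27.96*c^3 - 4.14*c^2 + 8.56*c - 5.33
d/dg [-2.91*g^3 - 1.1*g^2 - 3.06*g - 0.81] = -8.73*g^2 - 2.2*g - 3.06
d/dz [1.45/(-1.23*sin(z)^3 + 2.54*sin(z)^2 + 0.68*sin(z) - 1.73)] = (5.3505*sin(z)^2 - 7.366*sin(z) - 0.986)*cos(z)/(1.23*sin(z)^3 - 2.54*sin(z)^2 - 0.68*sin(z) + 1.73)^2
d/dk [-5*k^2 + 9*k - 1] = 9 - 10*k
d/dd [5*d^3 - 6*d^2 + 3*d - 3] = 15*d^2 - 12*d + 3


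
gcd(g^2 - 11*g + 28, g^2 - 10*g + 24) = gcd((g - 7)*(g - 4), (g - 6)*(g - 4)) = g - 4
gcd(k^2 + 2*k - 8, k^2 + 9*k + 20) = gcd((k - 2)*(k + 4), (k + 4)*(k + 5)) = k + 4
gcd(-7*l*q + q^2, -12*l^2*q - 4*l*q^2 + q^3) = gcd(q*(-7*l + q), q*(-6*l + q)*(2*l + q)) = q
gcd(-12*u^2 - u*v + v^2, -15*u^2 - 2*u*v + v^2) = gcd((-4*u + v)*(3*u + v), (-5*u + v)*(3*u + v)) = 3*u + v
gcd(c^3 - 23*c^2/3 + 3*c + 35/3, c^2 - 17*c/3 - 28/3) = c - 7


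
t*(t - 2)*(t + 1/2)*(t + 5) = t^4 + 7*t^3/2 - 17*t^2/2 - 5*t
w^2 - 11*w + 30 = (w - 6)*(w - 5)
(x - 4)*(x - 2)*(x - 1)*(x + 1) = x^4 - 6*x^3 + 7*x^2 + 6*x - 8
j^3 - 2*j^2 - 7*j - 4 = (j - 4)*(j + 1)^2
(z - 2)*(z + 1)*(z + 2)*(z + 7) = z^4 + 8*z^3 + 3*z^2 - 32*z - 28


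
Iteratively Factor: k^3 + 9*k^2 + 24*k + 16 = (k + 4)*(k^2 + 5*k + 4) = (k + 1)*(k + 4)*(k + 4)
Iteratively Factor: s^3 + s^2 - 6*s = (s - 2)*(s^2 + 3*s) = s*(s - 2)*(s + 3)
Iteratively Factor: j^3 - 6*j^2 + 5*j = (j - 5)*(j^2 - j) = j*(j - 5)*(j - 1)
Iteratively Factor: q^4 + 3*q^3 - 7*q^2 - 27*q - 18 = (q + 2)*(q^3 + q^2 - 9*q - 9) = (q - 3)*(q + 2)*(q^2 + 4*q + 3) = (q - 3)*(q + 2)*(q + 3)*(q + 1)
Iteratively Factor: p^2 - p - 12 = (p + 3)*(p - 4)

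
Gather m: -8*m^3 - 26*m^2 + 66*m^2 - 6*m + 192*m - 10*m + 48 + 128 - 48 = -8*m^3 + 40*m^2 + 176*m + 128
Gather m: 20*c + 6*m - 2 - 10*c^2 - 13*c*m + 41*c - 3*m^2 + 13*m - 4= -10*c^2 + 61*c - 3*m^2 + m*(19 - 13*c) - 6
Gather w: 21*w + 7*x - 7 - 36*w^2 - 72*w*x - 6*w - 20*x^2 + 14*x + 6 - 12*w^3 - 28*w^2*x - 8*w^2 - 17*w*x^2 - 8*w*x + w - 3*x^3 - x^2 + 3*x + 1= -12*w^3 + w^2*(-28*x - 44) + w*(-17*x^2 - 80*x + 16) - 3*x^3 - 21*x^2 + 24*x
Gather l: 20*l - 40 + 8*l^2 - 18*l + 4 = 8*l^2 + 2*l - 36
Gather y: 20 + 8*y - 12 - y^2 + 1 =-y^2 + 8*y + 9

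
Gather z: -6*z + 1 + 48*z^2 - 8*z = 48*z^2 - 14*z + 1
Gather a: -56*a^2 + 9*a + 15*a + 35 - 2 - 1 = -56*a^2 + 24*a + 32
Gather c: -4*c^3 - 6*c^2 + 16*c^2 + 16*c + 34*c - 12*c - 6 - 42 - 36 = -4*c^3 + 10*c^2 + 38*c - 84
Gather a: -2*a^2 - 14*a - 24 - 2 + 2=-2*a^2 - 14*a - 24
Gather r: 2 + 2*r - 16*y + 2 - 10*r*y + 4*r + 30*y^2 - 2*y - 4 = r*(6 - 10*y) + 30*y^2 - 18*y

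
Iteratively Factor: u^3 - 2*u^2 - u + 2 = (u - 1)*(u^2 - u - 2) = (u - 2)*(u - 1)*(u + 1)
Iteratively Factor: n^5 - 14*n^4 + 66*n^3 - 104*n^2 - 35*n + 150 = (n - 2)*(n^4 - 12*n^3 + 42*n^2 - 20*n - 75) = (n - 5)*(n - 2)*(n^3 - 7*n^2 + 7*n + 15) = (n - 5)*(n - 2)*(n + 1)*(n^2 - 8*n + 15) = (n - 5)*(n - 3)*(n - 2)*(n + 1)*(n - 5)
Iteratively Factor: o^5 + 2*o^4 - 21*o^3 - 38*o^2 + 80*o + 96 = (o + 4)*(o^4 - 2*o^3 - 13*o^2 + 14*o + 24) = (o + 3)*(o + 4)*(o^3 - 5*o^2 + 2*o + 8) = (o - 4)*(o + 3)*(o + 4)*(o^2 - o - 2) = (o - 4)*(o - 2)*(o + 3)*(o + 4)*(o + 1)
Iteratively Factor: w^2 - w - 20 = (w + 4)*(w - 5)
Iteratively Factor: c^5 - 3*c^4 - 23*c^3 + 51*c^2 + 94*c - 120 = (c - 1)*(c^4 - 2*c^3 - 25*c^2 + 26*c + 120) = (c - 1)*(c + 2)*(c^3 - 4*c^2 - 17*c + 60) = (c - 3)*(c - 1)*(c + 2)*(c^2 - c - 20) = (c - 5)*(c - 3)*(c - 1)*(c + 2)*(c + 4)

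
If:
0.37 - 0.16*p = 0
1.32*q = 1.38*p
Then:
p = 2.31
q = 2.42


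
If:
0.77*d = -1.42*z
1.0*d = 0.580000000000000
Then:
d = 0.58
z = -0.31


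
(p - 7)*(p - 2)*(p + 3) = p^3 - 6*p^2 - 13*p + 42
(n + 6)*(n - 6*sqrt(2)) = n^2 - 6*sqrt(2)*n + 6*n - 36*sqrt(2)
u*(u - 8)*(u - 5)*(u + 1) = u^4 - 12*u^3 + 27*u^2 + 40*u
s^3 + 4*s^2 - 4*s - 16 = (s - 2)*(s + 2)*(s + 4)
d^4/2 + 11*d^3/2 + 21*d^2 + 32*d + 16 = (d/2 + 1)*(d + 1)*(d + 4)^2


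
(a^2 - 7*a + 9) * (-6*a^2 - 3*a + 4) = -6*a^4 + 39*a^3 - 29*a^2 - 55*a + 36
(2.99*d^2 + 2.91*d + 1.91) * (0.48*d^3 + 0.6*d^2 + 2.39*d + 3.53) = 1.4352*d^5 + 3.1908*d^4 + 9.8089*d^3 + 18.6556*d^2 + 14.8372*d + 6.7423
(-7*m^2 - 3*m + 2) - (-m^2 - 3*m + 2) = -6*m^2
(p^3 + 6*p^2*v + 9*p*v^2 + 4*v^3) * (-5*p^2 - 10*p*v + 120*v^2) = -5*p^5 - 40*p^4*v + 15*p^3*v^2 + 610*p^2*v^3 + 1040*p*v^4 + 480*v^5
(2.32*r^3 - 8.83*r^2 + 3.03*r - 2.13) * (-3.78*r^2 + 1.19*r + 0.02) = -8.7696*r^5 + 36.1382*r^4 - 21.9147*r^3 + 11.4805*r^2 - 2.4741*r - 0.0426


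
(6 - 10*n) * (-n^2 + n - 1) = 10*n^3 - 16*n^2 + 16*n - 6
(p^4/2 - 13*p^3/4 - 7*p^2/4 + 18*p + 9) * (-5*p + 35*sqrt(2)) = -5*p^5/2 + 65*p^4/4 + 35*sqrt(2)*p^4/2 - 455*sqrt(2)*p^3/4 + 35*p^3/4 - 90*p^2 - 245*sqrt(2)*p^2/4 - 45*p + 630*sqrt(2)*p + 315*sqrt(2)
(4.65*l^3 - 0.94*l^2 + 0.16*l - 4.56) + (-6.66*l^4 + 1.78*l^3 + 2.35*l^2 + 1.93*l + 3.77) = -6.66*l^4 + 6.43*l^3 + 1.41*l^2 + 2.09*l - 0.79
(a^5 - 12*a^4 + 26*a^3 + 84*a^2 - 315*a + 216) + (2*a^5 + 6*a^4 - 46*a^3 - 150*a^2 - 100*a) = 3*a^5 - 6*a^4 - 20*a^3 - 66*a^2 - 415*a + 216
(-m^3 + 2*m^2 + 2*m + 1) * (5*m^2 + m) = -5*m^5 + 9*m^4 + 12*m^3 + 7*m^2 + m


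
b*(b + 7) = b^2 + 7*b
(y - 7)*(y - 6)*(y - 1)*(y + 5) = y^4 - 9*y^3 - 15*y^2 + 233*y - 210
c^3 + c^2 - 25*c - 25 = (c - 5)*(c + 1)*(c + 5)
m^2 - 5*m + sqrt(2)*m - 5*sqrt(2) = (m - 5)*(m + sqrt(2))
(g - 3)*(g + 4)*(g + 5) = g^3 + 6*g^2 - 7*g - 60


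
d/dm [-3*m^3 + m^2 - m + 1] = -9*m^2 + 2*m - 1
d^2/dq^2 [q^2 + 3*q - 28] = 2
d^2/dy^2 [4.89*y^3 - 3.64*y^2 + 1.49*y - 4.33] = 29.34*y - 7.28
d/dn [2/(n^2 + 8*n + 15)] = 4*(-n - 4)/(n^2 + 8*n + 15)^2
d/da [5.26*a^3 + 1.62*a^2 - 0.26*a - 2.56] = 15.78*a^2 + 3.24*a - 0.26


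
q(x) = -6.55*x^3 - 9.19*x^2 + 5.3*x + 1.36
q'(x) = -19.65*x^2 - 18.38*x + 5.3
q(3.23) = -298.12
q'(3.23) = -259.07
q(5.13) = -1097.59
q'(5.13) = -606.12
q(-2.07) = 9.11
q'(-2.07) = -40.85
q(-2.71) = 49.87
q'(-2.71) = -89.20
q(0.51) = 0.80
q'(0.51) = -9.18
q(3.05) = -253.81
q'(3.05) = -233.55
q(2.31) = -116.17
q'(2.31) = -142.01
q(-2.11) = 10.79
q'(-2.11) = -43.40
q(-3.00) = 79.60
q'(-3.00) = -116.41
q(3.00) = -242.30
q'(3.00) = -226.69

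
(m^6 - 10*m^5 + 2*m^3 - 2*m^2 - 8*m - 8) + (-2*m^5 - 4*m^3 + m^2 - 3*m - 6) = m^6 - 12*m^5 - 2*m^3 - m^2 - 11*m - 14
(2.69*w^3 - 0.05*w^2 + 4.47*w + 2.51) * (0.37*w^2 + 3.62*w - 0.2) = 0.9953*w^5 + 9.7193*w^4 + 0.9349*w^3 + 17.1201*w^2 + 8.1922*w - 0.502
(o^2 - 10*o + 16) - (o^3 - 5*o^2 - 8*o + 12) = -o^3 + 6*o^2 - 2*o + 4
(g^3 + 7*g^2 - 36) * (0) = 0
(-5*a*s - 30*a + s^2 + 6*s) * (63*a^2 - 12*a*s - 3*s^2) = -315*a^3*s - 1890*a^3 + 123*a^2*s^2 + 738*a^2*s + 3*a*s^3 + 18*a*s^2 - 3*s^4 - 18*s^3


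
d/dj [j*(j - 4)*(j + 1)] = 3*j^2 - 6*j - 4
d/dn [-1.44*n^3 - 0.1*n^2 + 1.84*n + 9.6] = -4.32*n^2 - 0.2*n + 1.84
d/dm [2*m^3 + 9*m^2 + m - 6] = 6*m^2 + 18*m + 1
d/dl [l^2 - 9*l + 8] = 2*l - 9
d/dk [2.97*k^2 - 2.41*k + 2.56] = 5.94*k - 2.41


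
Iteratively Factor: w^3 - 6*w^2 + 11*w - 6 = (w - 2)*(w^2 - 4*w + 3) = (w - 3)*(w - 2)*(w - 1)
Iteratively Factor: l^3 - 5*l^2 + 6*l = (l - 2)*(l^2 - 3*l) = (l - 3)*(l - 2)*(l)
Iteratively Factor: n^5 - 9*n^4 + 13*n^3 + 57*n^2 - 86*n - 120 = (n - 5)*(n^4 - 4*n^3 - 7*n^2 + 22*n + 24) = (n - 5)*(n - 3)*(n^3 - n^2 - 10*n - 8) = (n - 5)*(n - 4)*(n - 3)*(n^2 + 3*n + 2) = (n - 5)*(n - 4)*(n - 3)*(n + 1)*(n + 2)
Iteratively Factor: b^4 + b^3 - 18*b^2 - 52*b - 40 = (b + 2)*(b^3 - b^2 - 16*b - 20) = (b + 2)^2*(b^2 - 3*b - 10) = (b - 5)*(b + 2)^2*(b + 2)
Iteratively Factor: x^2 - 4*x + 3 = (x - 1)*(x - 3)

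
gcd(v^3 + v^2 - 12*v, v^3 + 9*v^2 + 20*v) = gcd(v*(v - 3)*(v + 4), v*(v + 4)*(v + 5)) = v^2 + 4*v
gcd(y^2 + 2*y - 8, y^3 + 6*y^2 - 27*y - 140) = y + 4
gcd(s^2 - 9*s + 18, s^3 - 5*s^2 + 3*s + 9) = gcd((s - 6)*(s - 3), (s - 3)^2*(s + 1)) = s - 3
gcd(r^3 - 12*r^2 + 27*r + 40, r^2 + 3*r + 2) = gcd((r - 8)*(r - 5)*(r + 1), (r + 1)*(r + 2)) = r + 1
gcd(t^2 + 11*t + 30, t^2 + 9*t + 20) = t + 5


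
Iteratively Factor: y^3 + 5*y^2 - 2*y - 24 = (y - 2)*(y^2 + 7*y + 12) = (y - 2)*(y + 4)*(y + 3)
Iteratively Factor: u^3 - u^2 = (u - 1)*(u^2) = u*(u - 1)*(u)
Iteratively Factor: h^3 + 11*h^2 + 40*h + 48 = (h + 3)*(h^2 + 8*h + 16) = (h + 3)*(h + 4)*(h + 4)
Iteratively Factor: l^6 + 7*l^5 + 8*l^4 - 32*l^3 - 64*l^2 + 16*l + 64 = (l + 4)*(l^5 + 3*l^4 - 4*l^3 - 16*l^2 + 16) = (l - 1)*(l + 4)*(l^4 + 4*l^3 - 16*l - 16) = (l - 1)*(l + 2)*(l + 4)*(l^3 + 2*l^2 - 4*l - 8) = (l - 1)*(l + 2)^2*(l + 4)*(l^2 - 4) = (l - 1)*(l + 2)^3*(l + 4)*(l - 2)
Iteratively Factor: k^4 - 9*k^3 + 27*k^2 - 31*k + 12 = (k - 1)*(k^3 - 8*k^2 + 19*k - 12) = (k - 3)*(k - 1)*(k^2 - 5*k + 4) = (k - 4)*(k - 3)*(k - 1)*(k - 1)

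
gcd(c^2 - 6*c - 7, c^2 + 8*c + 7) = c + 1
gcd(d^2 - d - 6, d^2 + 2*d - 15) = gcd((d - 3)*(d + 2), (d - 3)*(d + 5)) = d - 3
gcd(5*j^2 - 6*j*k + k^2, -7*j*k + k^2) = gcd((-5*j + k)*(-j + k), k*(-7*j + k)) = 1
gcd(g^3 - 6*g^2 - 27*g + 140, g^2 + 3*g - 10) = g + 5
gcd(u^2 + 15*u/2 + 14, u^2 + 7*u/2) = u + 7/2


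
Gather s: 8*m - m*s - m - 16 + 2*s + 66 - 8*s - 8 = 7*m + s*(-m - 6) + 42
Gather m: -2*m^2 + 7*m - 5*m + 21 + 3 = -2*m^2 + 2*m + 24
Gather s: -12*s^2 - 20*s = -12*s^2 - 20*s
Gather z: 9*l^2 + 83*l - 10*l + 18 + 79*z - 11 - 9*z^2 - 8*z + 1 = 9*l^2 + 73*l - 9*z^2 + 71*z + 8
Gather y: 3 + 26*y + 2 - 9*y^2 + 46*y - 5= -9*y^2 + 72*y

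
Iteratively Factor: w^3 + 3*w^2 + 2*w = (w)*(w^2 + 3*w + 2) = w*(w + 2)*(w + 1)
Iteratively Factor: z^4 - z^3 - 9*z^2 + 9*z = (z - 3)*(z^3 + 2*z^2 - 3*z) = (z - 3)*(z - 1)*(z^2 + 3*z) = (z - 3)*(z - 1)*(z + 3)*(z)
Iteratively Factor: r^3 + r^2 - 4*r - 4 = (r + 2)*(r^2 - r - 2) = (r - 2)*(r + 2)*(r + 1)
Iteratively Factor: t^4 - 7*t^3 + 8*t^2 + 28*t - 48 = (t - 4)*(t^3 - 3*t^2 - 4*t + 12) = (t - 4)*(t - 3)*(t^2 - 4) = (t - 4)*(t - 3)*(t - 2)*(t + 2)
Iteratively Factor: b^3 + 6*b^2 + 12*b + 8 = (b + 2)*(b^2 + 4*b + 4) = (b + 2)^2*(b + 2)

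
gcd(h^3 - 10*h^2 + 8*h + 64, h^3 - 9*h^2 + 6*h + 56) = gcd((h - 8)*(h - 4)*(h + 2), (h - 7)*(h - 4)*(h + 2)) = h^2 - 2*h - 8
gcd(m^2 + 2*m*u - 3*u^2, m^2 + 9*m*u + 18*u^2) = m + 3*u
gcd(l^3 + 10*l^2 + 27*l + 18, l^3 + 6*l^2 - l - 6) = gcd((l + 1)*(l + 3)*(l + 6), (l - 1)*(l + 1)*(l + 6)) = l^2 + 7*l + 6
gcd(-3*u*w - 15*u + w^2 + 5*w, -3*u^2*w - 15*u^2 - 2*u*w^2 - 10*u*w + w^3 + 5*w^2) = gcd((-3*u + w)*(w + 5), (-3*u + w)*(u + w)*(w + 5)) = 3*u*w + 15*u - w^2 - 5*w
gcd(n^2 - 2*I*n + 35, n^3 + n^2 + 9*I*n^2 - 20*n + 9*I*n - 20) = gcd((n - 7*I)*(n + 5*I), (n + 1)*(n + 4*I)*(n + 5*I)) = n + 5*I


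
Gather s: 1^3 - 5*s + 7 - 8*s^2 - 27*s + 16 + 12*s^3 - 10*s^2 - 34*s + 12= 12*s^3 - 18*s^2 - 66*s + 36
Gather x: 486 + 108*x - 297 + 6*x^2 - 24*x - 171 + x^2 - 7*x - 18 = 7*x^2 + 77*x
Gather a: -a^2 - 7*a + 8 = -a^2 - 7*a + 8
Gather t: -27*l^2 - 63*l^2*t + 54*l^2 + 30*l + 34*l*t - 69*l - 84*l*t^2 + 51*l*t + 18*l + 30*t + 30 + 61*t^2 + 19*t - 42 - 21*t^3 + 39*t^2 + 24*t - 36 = 27*l^2 - 21*l - 21*t^3 + t^2*(100 - 84*l) + t*(-63*l^2 + 85*l + 73) - 48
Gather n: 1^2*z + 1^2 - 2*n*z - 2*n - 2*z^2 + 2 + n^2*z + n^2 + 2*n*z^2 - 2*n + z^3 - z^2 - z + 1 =n^2*(z + 1) + n*(2*z^2 - 2*z - 4) + z^3 - 3*z^2 + 4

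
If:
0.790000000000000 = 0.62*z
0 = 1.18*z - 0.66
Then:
No Solution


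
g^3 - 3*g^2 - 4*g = g*(g - 4)*(g + 1)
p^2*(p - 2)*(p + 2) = p^4 - 4*p^2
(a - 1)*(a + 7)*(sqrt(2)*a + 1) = sqrt(2)*a^3 + a^2 + 6*sqrt(2)*a^2 - 7*sqrt(2)*a + 6*a - 7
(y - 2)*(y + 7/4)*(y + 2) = y^3 + 7*y^2/4 - 4*y - 7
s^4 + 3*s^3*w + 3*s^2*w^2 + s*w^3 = s*(s + w)^3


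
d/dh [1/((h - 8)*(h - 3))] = (11 - 2*h)/(h^4 - 22*h^3 + 169*h^2 - 528*h + 576)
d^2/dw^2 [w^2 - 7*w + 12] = 2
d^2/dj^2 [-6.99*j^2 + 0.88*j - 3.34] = -13.9800000000000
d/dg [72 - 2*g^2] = -4*g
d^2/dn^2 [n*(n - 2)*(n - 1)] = 6*n - 6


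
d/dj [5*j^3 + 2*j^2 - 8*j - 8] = 15*j^2 + 4*j - 8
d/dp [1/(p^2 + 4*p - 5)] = 2*(-p - 2)/(p^2 + 4*p - 5)^2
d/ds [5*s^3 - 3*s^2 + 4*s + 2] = 15*s^2 - 6*s + 4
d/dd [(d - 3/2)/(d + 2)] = 7/(2*(d + 2)^2)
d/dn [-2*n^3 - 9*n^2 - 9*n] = -6*n^2 - 18*n - 9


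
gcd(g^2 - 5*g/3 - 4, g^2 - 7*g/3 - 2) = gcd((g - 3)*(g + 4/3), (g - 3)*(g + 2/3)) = g - 3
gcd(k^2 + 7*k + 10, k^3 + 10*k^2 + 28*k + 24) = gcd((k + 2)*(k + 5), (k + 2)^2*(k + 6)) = k + 2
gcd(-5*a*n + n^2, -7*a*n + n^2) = n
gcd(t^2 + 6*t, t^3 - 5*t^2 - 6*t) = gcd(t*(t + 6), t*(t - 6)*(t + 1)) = t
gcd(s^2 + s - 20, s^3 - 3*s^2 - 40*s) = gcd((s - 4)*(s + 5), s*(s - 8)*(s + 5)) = s + 5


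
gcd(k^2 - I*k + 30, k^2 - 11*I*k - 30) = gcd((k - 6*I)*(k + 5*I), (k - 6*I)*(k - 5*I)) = k - 6*I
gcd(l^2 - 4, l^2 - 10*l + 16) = l - 2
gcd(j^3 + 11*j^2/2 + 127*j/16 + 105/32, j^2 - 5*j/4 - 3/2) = j + 3/4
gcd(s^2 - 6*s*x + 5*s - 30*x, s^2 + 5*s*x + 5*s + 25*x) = s + 5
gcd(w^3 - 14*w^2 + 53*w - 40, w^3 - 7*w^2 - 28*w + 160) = w - 8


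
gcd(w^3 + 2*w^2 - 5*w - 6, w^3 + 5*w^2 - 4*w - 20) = w - 2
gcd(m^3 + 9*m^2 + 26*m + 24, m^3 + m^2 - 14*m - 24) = m^2 + 5*m + 6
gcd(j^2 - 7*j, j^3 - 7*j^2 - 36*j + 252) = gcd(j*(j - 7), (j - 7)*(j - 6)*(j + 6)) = j - 7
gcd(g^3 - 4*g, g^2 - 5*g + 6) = g - 2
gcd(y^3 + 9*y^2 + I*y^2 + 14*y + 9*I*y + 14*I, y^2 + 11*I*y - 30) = 1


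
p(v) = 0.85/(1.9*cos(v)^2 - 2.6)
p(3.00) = -1.15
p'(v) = 3.23*sin(v)*cos(v)/(1.9*cos(v)^2 - 2.6)^2 = 0.447368421052632*sin(2*v)/(0.868421052631579 - 0.5*cos(2*v))^2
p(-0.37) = -0.90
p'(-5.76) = 1.01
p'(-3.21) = -0.44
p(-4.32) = -0.37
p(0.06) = -1.20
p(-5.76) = -0.72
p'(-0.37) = -1.21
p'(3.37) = 1.12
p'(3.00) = -0.83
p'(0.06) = 0.39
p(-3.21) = -1.20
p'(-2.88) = 1.18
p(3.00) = -1.15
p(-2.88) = -1.03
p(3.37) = -1.07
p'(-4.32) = -0.21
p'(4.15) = 0.34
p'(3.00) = -0.83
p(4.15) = -0.41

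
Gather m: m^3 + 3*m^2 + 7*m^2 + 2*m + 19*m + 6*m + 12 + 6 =m^3 + 10*m^2 + 27*m + 18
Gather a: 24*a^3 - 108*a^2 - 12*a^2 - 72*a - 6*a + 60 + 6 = 24*a^3 - 120*a^2 - 78*a + 66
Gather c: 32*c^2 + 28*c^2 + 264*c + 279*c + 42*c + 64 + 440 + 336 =60*c^2 + 585*c + 840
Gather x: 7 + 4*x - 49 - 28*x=-24*x - 42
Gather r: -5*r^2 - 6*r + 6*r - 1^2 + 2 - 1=-5*r^2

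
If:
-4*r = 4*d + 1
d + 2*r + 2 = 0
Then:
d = 3/2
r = -7/4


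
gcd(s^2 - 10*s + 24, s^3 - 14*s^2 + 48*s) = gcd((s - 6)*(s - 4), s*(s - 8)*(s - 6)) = s - 6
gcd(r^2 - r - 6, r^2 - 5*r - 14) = r + 2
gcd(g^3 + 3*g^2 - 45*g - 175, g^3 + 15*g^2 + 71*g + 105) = g + 5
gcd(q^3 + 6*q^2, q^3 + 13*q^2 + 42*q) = q^2 + 6*q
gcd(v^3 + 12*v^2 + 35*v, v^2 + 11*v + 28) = v + 7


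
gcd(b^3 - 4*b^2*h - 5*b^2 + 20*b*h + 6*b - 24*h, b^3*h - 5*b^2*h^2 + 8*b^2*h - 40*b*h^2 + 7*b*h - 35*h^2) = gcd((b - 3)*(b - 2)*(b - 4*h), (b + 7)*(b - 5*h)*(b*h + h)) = 1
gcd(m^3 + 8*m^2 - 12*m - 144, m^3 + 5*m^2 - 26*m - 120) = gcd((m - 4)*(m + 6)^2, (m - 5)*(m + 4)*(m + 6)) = m + 6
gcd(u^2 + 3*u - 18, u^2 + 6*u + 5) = 1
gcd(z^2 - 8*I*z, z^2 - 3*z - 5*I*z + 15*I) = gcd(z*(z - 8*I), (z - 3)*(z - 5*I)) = 1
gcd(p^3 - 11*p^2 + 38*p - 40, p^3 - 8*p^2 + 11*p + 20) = p^2 - 9*p + 20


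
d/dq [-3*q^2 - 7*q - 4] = -6*q - 7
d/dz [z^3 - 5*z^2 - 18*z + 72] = 3*z^2 - 10*z - 18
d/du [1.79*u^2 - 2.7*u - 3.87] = 3.58*u - 2.7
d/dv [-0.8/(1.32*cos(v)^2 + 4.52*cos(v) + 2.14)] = -(2.112*cos(v) + 3.616)*sin(v)/(1.32*cos(v)^2 + 4.52*cos(v) + 2.14)^2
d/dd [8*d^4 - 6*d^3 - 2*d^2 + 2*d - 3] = 32*d^3 - 18*d^2 - 4*d + 2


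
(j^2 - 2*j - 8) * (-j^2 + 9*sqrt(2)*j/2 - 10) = -j^4 + 2*j^3 + 9*sqrt(2)*j^3/2 - 9*sqrt(2)*j^2 - 2*j^2 - 36*sqrt(2)*j + 20*j + 80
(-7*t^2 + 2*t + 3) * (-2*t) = 14*t^3 - 4*t^2 - 6*t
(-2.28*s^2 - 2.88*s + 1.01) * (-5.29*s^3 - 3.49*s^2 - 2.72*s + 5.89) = 12.0612*s^5 + 23.1924*s^4 + 10.9099*s^3 - 9.1205*s^2 - 19.7104*s + 5.9489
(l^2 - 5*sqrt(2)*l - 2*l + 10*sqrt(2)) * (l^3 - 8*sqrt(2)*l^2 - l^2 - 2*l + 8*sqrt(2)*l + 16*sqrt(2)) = l^5 - 13*sqrt(2)*l^4 - 3*l^4 + 39*sqrt(2)*l^3 + 80*l^3 - 236*l^2 - 52*sqrt(2)*l + 320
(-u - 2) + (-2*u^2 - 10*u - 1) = -2*u^2 - 11*u - 3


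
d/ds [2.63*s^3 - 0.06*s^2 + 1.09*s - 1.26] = 7.89*s^2 - 0.12*s + 1.09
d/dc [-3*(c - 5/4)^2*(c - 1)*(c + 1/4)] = -12*c^3 + 117*c^2/4 - 153*c/8 + 105/64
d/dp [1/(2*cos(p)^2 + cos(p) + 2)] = (4*cos(p) + 1)*sin(p)/(cos(p) + cos(2*p) + 3)^2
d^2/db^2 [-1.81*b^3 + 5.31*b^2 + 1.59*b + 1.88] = 10.62 - 10.86*b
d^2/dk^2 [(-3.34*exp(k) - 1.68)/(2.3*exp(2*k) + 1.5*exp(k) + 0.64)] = (-17.6686*exp(4*k) - 24.0258*exp(3*k) + 12.11088*exp(2*k) + 9.31824*exp(k) + 0.244736)*exp(k)/(12.167*exp(6*k) + 23.805*exp(5*k) + 25.6818*exp(4*k) + 16.623*exp(3*k) + 7.14624*exp(2*k) + 1.8432*exp(k) + 0.262144)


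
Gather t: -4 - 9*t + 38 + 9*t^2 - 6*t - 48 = 9*t^2 - 15*t - 14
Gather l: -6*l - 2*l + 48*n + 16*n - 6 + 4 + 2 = -8*l + 64*n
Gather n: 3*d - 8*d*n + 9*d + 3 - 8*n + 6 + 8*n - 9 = -8*d*n + 12*d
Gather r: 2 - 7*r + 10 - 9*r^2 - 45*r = -9*r^2 - 52*r + 12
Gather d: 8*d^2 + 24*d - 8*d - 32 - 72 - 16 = 8*d^2 + 16*d - 120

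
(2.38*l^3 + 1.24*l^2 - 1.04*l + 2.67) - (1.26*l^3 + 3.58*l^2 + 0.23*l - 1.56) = 1.12*l^3 - 2.34*l^2 - 1.27*l + 4.23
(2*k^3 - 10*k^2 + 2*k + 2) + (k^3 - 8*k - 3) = 3*k^3 - 10*k^2 - 6*k - 1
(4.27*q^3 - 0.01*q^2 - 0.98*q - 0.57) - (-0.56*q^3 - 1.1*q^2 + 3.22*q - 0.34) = 4.83*q^3 + 1.09*q^2 - 4.2*q - 0.23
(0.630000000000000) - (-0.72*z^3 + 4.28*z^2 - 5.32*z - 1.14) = 0.72*z^3 - 4.28*z^2 + 5.32*z + 1.77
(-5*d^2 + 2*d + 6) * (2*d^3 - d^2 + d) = -10*d^5 + 9*d^4 + 5*d^3 - 4*d^2 + 6*d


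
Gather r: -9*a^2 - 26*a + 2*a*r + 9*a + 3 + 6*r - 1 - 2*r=-9*a^2 - 17*a + r*(2*a + 4) + 2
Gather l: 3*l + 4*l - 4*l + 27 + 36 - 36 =3*l + 27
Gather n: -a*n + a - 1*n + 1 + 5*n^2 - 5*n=a + 5*n^2 + n*(-a - 6) + 1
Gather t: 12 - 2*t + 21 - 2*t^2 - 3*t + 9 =-2*t^2 - 5*t + 42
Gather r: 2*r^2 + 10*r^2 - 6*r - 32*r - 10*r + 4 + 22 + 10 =12*r^2 - 48*r + 36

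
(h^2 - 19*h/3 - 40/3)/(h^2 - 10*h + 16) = (h + 5/3)/(h - 2)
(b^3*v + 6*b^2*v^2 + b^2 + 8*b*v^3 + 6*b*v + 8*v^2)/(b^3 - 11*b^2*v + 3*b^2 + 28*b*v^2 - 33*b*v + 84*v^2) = (b^3*v + 6*b^2*v^2 + b^2 + 8*b*v^3 + 6*b*v + 8*v^2)/(b^3 - 11*b^2*v + 3*b^2 + 28*b*v^2 - 33*b*v + 84*v^2)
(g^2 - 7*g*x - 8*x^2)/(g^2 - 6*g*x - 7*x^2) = (-g + 8*x)/(-g + 7*x)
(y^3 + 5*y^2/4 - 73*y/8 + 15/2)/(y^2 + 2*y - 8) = (8*y^2 - 22*y + 15)/(8*(y - 2))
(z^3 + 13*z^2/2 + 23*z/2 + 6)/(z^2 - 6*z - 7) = (z^2 + 11*z/2 + 6)/(z - 7)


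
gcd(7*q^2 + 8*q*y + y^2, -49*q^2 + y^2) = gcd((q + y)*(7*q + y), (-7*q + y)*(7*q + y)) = 7*q + y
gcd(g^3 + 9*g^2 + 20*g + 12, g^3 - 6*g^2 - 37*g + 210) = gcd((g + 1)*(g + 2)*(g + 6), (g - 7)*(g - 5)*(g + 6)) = g + 6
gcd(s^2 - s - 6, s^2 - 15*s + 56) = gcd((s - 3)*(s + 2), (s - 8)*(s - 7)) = 1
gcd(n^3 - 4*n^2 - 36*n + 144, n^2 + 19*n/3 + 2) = n + 6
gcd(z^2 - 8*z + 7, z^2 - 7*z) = z - 7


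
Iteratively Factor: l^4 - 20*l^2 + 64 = (l + 4)*(l^3 - 4*l^2 - 4*l + 16) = (l - 4)*(l + 4)*(l^2 - 4) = (l - 4)*(l - 2)*(l + 4)*(l + 2)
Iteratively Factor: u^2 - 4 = (u + 2)*(u - 2)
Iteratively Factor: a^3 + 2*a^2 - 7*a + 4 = (a + 4)*(a^2 - 2*a + 1) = (a - 1)*(a + 4)*(a - 1)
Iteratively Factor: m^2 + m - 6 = (m + 3)*(m - 2)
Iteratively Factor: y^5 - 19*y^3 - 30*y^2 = (y)*(y^4 - 19*y^2 - 30*y) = y*(y + 3)*(y^3 - 3*y^2 - 10*y) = y*(y + 2)*(y + 3)*(y^2 - 5*y) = y*(y - 5)*(y + 2)*(y + 3)*(y)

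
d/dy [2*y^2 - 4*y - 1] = 4*y - 4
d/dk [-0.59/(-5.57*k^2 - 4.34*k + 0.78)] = (-6.5726*k - 2.5606)/(5.57*k^2 + 4.34*k - 0.78)^2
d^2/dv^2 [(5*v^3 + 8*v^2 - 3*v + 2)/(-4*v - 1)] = 2*(-80*v^3 - 60*v^2 - 15*v - 52)/(64*v^3 + 48*v^2 + 12*v + 1)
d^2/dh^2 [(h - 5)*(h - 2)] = 2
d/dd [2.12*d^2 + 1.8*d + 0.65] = 4.24*d + 1.8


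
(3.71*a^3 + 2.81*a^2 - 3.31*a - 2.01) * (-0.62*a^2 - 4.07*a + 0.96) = -2.3002*a^5 - 16.8419*a^4 - 5.8229*a^3 + 17.4155*a^2 + 5.0031*a - 1.9296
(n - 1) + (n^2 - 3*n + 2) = n^2 - 2*n + 1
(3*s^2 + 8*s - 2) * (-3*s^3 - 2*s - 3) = -9*s^5 - 24*s^4 - 25*s^2 - 20*s + 6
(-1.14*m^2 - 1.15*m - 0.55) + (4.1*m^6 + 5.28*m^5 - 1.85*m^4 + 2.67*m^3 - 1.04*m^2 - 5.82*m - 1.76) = 4.1*m^6 + 5.28*m^5 - 1.85*m^4 + 2.67*m^3 - 2.18*m^2 - 6.97*m - 2.31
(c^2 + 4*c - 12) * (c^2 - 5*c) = c^4 - c^3 - 32*c^2 + 60*c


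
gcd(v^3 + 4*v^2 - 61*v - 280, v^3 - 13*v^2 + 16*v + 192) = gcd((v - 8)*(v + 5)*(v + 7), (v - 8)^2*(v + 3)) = v - 8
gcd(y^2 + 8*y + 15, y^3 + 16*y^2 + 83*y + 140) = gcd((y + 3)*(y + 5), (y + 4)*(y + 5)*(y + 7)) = y + 5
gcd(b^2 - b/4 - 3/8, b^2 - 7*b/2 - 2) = b + 1/2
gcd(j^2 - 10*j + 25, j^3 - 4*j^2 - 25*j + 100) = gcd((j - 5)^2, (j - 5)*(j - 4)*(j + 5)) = j - 5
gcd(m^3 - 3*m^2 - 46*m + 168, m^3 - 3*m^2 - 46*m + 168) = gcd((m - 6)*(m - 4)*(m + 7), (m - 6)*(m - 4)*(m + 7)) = m^3 - 3*m^2 - 46*m + 168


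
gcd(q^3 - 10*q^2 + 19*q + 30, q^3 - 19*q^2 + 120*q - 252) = q - 6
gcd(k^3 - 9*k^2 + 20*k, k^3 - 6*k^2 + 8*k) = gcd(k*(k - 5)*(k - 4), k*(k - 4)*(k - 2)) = k^2 - 4*k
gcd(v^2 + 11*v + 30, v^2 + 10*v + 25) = v + 5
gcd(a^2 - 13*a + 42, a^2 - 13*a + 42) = a^2 - 13*a + 42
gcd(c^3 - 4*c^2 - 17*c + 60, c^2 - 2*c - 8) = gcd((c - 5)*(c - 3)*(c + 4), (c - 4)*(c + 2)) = 1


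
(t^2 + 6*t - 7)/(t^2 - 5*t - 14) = (-t^2 - 6*t + 7)/(-t^2 + 5*t + 14)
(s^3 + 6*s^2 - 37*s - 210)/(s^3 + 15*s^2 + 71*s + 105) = (s - 6)/(s + 3)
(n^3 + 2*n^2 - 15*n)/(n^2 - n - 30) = n*(n - 3)/(n - 6)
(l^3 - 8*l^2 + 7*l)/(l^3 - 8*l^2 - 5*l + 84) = l*(l - 1)/(l^2 - l - 12)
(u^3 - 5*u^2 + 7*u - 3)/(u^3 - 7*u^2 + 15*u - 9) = (u - 1)/(u - 3)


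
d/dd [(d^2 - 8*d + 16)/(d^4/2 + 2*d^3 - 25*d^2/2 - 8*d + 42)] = 4*(-d^5 + 10*d^4 - 204*d^2 + 484*d - 208)/(d^8 + 8*d^7 - 34*d^6 - 232*d^5 + 665*d^4 + 1472*d^3 - 3944*d^2 - 2688*d + 7056)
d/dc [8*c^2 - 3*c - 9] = 16*c - 3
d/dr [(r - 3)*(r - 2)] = 2*r - 5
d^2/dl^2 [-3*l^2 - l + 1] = -6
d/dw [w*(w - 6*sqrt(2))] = 2*w - 6*sqrt(2)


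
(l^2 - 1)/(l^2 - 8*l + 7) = (l + 1)/(l - 7)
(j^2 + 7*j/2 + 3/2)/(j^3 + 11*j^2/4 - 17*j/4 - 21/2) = 2*(2*j + 1)/(4*j^2 - j - 14)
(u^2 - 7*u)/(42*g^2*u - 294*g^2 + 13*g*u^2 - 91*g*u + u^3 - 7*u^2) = u/(42*g^2 + 13*g*u + u^2)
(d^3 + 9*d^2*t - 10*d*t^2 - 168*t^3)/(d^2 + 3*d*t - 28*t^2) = d + 6*t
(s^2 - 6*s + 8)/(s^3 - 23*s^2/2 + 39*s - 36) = 2*(s - 2)/(2*s^2 - 15*s + 18)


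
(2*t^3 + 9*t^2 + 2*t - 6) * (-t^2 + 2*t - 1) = -2*t^5 - 5*t^4 + 14*t^3 + t^2 - 14*t + 6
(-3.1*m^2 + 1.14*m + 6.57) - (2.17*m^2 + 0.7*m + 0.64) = -5.27*m^2 + 0.44*m + 5.93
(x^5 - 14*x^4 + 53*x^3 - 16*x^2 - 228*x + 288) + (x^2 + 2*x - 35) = x^5 - 14*x^4 + 53*x^3 - 15*x^2 - 226*x + 253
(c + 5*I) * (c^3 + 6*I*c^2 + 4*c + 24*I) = c^4 + 11*I*c^3 - 26*c^2 + 44*I*c - 120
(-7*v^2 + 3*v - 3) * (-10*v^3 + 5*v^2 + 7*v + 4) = 70*v^5 - 65*v^4 - 4*v^3 - 22*v^2 - 9*v - 12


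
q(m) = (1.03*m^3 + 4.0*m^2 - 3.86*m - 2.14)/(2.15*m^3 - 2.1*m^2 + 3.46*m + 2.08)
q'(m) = (-6.45*m^2 + 4.2*m - 3.46)*(1.03*m^3 + 4.0*m^2 - 3.86*m - 2.14)/(2.15*m^3 - 2.1*m^2 + 3.46*m + 2.08)^2 + (3.09*m^2 + 8.0*m - 3.86)/(2.15*m^3 - 2.1*m^2 + 3.46*m + 2.08) = (-10.763*m^4 + 23.7256*m^3 + 25.9642*m^2 + 7.652*m - 0.6244)/(4.6225*m^6 - 9.03*m^5 + 19.288*m^4 - 5.588*m^3 + 3.2356*m^2 + 14.3936*m + 4.3264)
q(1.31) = 0.25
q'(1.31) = 1.23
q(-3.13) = -0.18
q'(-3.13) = -0.17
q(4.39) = 0.91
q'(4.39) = -0.06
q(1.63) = 0.58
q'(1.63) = 0.82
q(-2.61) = -0.28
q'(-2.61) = -0.22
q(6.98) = 0.79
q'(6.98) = -0.04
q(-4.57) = -0.00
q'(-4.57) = -0.09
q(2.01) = 0.81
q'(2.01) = 0.42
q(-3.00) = -0.21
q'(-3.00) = -0.18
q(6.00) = 0.83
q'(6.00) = -0.05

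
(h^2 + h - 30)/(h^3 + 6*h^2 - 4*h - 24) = (h - 5)/(h^2 - 4)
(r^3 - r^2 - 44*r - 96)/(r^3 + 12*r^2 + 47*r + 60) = (r - 8)/(r + 5)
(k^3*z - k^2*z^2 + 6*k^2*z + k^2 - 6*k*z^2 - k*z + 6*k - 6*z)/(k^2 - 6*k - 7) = (-k^3*z + k^2*z^2 - 6*k^2*z - k^2 + 6*k*z^2 + k*z - 6*k + 6*z)/(-k^2 + 6*k + 7)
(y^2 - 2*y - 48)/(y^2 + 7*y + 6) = (y - 8)/(y + 1)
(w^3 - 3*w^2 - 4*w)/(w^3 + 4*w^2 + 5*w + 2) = w*(w - 4)/(w^2 + 3*w + 2)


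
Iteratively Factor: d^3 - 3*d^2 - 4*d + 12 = (d - 2)*(d^2 - d - 6) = (d - 3)*(d - 2)*(d + 2)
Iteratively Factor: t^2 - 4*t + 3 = (t - 3)*(t - 1)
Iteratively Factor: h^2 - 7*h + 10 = (h - 5)*(h - 2)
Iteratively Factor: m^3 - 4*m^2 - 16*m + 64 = (m - 4)*(m^2 - 16) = (m - 4)^2*(m + 4)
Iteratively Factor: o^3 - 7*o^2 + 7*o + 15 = (o + 1)*(o^2 - 8*o + 15) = (o - 5)*(o + 1)*(o - 3)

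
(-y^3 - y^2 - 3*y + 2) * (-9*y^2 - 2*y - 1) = 9*y^5 + 11*y^4 + 30*y^3 - 11*y^2 - y - 2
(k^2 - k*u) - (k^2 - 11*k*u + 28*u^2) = 10*k*u - 28*u^2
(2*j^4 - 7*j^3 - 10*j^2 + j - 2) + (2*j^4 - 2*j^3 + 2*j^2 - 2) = 4*j^4 - 9*j^3 - 8*j^2 + j - 4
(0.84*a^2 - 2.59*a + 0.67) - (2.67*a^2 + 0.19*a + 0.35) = -1.83*a^2 - 2.78*a + 0.32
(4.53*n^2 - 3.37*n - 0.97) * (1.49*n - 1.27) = 6.7497*n^3 - 10.7744*n^2 + 2.8346*n + 1.2319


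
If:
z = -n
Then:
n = -z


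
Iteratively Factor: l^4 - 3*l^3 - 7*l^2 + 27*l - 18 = (l + 3)*(l^3 - 6*l^2 + 11*l - 6) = (l - 2)*(l + 3)*(l^2 - 4*l + 3) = (l - 3)*(l - 2)*(l + 3)*(l - 1)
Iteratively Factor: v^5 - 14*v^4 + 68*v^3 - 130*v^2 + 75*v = (v - 5)*(v^4 - 9*v^3 + 23*v^2 - 15*v) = (v - 5)*(v - 1)*(v^3 - 8*v^2 + 15*v) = (v - 5)*(v - 3)*(v - 1)*(v^2 - 5*v) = v*(v - 5)*(v - 3)*(v - 1)*(v - 5)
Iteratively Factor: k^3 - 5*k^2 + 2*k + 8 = (k - 2)*(k^2 - 3*k - 4) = (k - 2)*(k + 1)*(k - 4)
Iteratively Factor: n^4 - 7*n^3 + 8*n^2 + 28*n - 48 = (n + 2)*(n^3 - 9*n^2 + 26*n - 24) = (n - 3)*(n + 2)*(n^2 - 6*n + 8) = (n - 3)*(n - 2)*(n + 2)*(n - 4)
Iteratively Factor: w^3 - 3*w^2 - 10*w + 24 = (w + 3)*(w^2 - 6*w + 8) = (w - 4)*(w + 3)*(w - 2)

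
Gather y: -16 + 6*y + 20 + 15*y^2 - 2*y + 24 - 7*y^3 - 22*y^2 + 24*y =-7*y^3 - 7*y^2 + 28*y + 28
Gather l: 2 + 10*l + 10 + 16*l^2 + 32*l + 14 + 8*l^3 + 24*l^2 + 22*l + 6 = 8*l^3 + 40*l^2 + 64*l + 32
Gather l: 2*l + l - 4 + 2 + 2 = 3*l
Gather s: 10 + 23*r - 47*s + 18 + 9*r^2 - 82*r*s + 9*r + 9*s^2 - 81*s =9*r^2 + 32*r + 9*s^2 + s*(-82*r - 128) + 28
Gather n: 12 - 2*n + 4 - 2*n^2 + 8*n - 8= -2*n^2 + 6*n + 8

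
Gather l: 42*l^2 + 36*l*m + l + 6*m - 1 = 42*l^2 + l*(36*m + 1) + 6*m - 1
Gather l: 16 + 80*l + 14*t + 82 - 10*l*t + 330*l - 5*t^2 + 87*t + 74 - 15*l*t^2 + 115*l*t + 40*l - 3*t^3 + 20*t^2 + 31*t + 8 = l*(-15*t^2 + 105*t + 450) - 3*t^3 + 15*t^2 + 132*t + 180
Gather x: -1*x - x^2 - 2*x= -x^2 - 3*x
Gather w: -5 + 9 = 4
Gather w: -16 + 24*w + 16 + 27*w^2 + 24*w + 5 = 27*w^2 + 48*w + 5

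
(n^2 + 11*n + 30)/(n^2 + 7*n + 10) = (n + 6)/(n + 2)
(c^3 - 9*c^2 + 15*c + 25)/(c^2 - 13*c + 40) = (c^2 - 4*c - 5)/(c - 8)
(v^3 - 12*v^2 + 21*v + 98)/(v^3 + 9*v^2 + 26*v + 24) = (v^2 - 14*v + 49)/(v^2 + 7*v + 12)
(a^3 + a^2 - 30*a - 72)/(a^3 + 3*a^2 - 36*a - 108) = (a + 4)/(a + 6)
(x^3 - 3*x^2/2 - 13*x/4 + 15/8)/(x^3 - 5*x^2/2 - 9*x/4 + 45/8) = (2*x - 1)/(2*x - 3)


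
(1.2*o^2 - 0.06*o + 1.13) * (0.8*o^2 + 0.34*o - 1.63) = 0.96*o^4 + 0.36*o^3 - 1.0724*o^2 + 0.482*o - 1.8419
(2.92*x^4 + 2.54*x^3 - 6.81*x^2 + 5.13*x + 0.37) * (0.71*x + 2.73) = 2.0732*x^5 + 9.775*x^4 + 2.0991*x^3 - 14.949*x^2 + 14.2676*x + 1.0101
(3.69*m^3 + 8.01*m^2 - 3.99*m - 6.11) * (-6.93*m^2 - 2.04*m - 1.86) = -25.5717*m^5 - 63.0369*m^4 + 4.4469*m^3 + 35.5833*m^2 + 19.8858*m + 11.3646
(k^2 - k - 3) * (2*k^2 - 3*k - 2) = 2*k^4 - 5*k^3 - 5*k^2 + 11*k + 6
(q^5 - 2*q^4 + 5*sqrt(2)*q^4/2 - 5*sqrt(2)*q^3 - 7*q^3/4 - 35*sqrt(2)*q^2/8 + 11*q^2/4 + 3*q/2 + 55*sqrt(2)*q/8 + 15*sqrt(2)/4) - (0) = q^5 - 2*q^4 + 5*sqrt(2)*q^4/2 - 5*sqrt(2)*q^3 - 7*q^3/4 - 35*sqrt(2)*q^2/8 + 11*q^2/4 + 3*q/2 + 55*sqrt(2)*q/8 + 15*sqrt(2)/4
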